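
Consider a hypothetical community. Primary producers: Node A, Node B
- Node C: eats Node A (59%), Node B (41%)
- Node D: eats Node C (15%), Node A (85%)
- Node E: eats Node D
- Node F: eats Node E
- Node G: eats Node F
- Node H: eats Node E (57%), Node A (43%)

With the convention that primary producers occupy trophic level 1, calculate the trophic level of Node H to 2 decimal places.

Node C: 1 + (0.59×1 + 0.41×1) = 2
Node D: 1 + (0.15×2 + 0.85×1) = 2.15
Node E: 1 + 2.15 = 3.15
Node F: 1 + 3.15 = 4.15
Node G: 1 + 4.15 = 5.15
Node H: 1 + (0.57×3.15 + 0.43×1) = 3.2255

3.23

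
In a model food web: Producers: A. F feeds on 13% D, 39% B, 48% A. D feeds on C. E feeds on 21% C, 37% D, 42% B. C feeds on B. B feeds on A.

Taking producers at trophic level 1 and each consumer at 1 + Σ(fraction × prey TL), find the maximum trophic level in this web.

B: 1 + 1 = 2
C: 1 + 2 = 3
D: 1 + 3 = 4
E: 1 + (0.21×3 + 0.37×4 + 0.42×2) = 3.95
F: 1 + (0.13×4 + 0.39×2 + 0.48×1) = 2.78

4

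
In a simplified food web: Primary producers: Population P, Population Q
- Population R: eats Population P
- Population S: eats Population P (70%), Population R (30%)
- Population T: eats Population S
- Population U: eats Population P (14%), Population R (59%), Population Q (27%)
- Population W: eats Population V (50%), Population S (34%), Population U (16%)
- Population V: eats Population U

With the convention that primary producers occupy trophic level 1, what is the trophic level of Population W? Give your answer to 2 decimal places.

Population R: 1 + 1 = 2
Population S: 1 + (0.7×1 + 0.3×2) = 2.3
Population T: 1 + 2.3 = 3.3
Population U: 1 + (0.14×1 + 0.59×2 + 0.27×1) = 2.59
Population V: 1 + 2.59 = 3.59
Population W: 1 + (0.5×3.59 + 0.34×2.3 + 0.16×2.59) = 3.9914

3.99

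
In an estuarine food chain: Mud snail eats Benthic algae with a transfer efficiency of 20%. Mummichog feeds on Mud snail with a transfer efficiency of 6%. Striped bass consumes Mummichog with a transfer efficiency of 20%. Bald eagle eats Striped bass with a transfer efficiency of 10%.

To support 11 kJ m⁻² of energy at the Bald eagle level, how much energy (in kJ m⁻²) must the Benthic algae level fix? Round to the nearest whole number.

Cumulative transfer efficiency: 0.2 × 0.06 × 0.2 × 0.1 = 0.00024
Benthic algae energy = 11 / 0.00024 = 45833 kJ m⁻²

45833 kJ m⁻²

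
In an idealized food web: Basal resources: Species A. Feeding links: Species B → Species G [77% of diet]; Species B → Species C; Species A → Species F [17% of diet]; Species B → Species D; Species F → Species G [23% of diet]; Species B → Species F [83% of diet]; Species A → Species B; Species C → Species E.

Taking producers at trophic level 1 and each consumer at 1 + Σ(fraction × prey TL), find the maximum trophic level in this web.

4

Species B: 1 + 1 = 2
Species C: 1 + 2 = 3
Species D: 1 + 2 = 3
Species E: 1 + 3 = 4
Species F: 1 + (0.83×2 + 0.17×1) = 2.83
Species G: 1 + (0.23×2.83 + 0.77×2) = 3.1909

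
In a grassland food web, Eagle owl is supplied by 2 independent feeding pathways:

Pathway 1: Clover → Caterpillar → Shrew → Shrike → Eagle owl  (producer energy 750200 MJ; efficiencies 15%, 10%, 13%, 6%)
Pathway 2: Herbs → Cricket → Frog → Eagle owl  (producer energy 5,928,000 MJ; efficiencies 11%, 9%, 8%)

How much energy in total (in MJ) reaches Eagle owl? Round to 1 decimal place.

4782.7 MJ

Pathway 1: 750200 × 0.15 × 0.1 × 0.13 × 0.06 = 87.7734 MJ
Pathway 2: 5928000 × 0.11 × 0.09 × 0.08 = 4694.976 MJ
Total at Eagle owl: 87.7734 + 4694.976 = 4782.7494 MJ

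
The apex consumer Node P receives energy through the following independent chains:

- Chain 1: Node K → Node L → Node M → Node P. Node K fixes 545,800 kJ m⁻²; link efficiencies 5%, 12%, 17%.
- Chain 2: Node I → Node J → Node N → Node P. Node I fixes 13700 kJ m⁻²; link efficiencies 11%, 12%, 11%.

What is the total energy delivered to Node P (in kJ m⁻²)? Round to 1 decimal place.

Chain 1: 545800 × 0.05 × 0.12 × 0.17 = 556.716 kJ m⁻²
Chain 2: 13700 × 0.11 × 0.12 × 0.11 = 19.8924 kJ m⁻²
Total at Node P: 556.716 + 19.8924 = 576.6084 kJ m⁻²

576.6 kJ m⁻²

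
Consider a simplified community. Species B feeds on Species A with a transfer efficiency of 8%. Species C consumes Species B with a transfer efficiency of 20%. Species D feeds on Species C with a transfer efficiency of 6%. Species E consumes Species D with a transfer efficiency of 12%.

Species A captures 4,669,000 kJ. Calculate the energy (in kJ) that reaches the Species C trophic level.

Species B: 4669000 × 0.08 = 373520 kJ
Species C: 373520 × 0.2 = 74704 kJ

74704 kJ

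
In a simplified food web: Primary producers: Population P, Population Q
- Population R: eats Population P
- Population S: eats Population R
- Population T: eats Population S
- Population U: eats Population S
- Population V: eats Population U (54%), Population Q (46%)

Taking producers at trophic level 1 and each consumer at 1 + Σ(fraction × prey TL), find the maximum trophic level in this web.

Population R: 1 + 1 = 2
Population S: 1 + 2 = 3
Population T: 1 + 3 = 4
Population U: 1 + 3 = 4
Population V: 1 + (0.54×4 + 0.46×1) = 3.62

4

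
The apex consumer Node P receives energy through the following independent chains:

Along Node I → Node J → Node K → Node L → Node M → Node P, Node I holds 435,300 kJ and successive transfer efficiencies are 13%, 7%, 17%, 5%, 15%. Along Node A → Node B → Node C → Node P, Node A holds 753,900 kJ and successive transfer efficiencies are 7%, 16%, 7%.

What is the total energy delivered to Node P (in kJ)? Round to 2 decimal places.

596.11 kJ

Via Node I: 435300 × 0.13 × 0.07 × 0.17 × 0.05 × 0.15 = 5.05056825 kJ
Via Node A: 753900 × 0.07 × 0.16 × 0.07 = 591.0576 kJ
Total at Node P: 5.05056825 + 591.0576 = 596.10816825 kJ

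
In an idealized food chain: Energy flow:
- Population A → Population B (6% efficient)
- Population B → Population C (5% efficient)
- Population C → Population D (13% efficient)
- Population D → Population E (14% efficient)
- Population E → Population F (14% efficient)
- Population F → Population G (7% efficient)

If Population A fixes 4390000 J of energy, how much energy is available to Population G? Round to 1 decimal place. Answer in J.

2.3 J

Population B: 4390000 × 0.06 = 263400 J
Population C: 263400 × 0.05 = 13170 J
Population D: 13170 × 0.13 = 1712.1 J
Population E: 1712.1 × 0.14 = 239.694 J
Population F: 239.694 × 0.14 = 33.55716 J
Population G: 33.55716 × 0.07 = 2.3490012 J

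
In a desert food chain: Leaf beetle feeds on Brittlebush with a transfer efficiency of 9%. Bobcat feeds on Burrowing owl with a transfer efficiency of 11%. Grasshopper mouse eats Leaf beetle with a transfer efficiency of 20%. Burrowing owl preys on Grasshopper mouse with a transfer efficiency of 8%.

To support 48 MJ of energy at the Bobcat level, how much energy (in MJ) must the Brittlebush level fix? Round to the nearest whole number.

Cumulative transfer efficiency: 0.09 × 0.2 × 0.08 × 0.11 = 0.0001584
Brittlebush energy = 48 / 0.0001584 = 303030 MJ

303030 MJ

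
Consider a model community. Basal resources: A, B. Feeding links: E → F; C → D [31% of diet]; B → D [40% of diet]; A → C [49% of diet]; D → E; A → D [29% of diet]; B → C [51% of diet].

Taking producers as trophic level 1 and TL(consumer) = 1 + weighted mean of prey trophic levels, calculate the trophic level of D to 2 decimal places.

C: 1 + (0.49×1 + 0.51×1) = 2
D: 1 + (0.29×1 + 0.31×2 + 0.4×1) = 2.31
E: 1 + 2.31 = 3.31
F: 1 + 3.31 = 4.31

2.31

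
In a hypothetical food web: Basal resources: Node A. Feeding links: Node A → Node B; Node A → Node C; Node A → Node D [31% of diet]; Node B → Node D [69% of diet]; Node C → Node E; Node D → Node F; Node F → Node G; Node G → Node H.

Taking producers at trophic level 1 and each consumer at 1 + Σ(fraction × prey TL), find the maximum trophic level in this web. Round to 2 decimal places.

Node B: 1 + 1 = 2
Node C: 1 + 1 = 2
Node D: 1 + (0.31×1 + 0.69×2) = 2.69
Node E: 1 + 2 = 3
Node F: 1 + 2.69 = 3.69
Node G: 1 + 3.69 = 4.69
Node H: 1 + 4.69 = 5.69

5.69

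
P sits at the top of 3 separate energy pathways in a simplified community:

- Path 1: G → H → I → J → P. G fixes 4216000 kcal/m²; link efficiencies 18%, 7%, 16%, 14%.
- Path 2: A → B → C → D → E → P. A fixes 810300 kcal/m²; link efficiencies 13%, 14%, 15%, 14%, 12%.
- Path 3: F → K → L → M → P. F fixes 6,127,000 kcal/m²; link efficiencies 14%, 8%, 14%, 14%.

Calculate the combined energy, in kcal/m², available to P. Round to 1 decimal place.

Path 1: 4216000 × 0.18 × 0.07 × 0.16 × 0.14 = 1189.92384 kcal/m²
Path 2: 810300 × 0.13 × 0.14 × 0.15 × 0.14 × 0.12 = 37.1635992 kcal/m²
Path 3: 6127000 × 0.14 × 0.08 × 0.14 × 0.14 = 1344.99904 kcal/m²
Total at P: 1189.92384 + 37.1635992 + 1344.99904 = 2572.0864792 kcal/m²

2572.1 kcal/m²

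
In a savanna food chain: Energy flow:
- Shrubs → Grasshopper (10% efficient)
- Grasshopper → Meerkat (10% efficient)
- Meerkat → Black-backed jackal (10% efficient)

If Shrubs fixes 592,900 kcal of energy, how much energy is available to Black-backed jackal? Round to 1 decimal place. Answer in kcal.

Grasshopper: 592900 × 0.1 = 59290 kcal
Meerkat: 59290 × 0.1 = 5929 kcal
Black-backed jackal: 5929 × 0.1 = 592.9 kcal

592.9 kcal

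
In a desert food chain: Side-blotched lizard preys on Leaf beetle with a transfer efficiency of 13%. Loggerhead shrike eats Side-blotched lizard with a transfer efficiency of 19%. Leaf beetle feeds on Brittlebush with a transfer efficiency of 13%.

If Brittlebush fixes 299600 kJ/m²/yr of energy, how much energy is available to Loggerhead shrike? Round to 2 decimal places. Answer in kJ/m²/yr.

962.02 kJ/m²/yr

Leaf beetle: 299600 × 0.13 = 38948 kJ/m²/yr
Side-blotched lizard: 38948 × 0.13 = 5063.24 kJ/m²/yr
Loggerhead shrike: 5063.24 × 0.19 = 962.0156 kJ/m²/yr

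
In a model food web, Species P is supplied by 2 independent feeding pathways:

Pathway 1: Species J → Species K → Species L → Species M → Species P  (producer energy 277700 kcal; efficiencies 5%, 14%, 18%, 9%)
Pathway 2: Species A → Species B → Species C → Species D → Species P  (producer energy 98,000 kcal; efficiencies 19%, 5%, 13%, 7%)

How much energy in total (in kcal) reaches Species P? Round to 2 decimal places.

39.96 kcal

Pathway 1: 277700 × 0.05 × 0.14 × 0.18 × 0.09 = 31.49118 kcal
Pathway 2: 98000 × 0.19 × 0.05 × 0.13 × 0.07 = 8.4721 kcal
Total at Species P: 31.49118 + 8.4721 = 39.96328 kcal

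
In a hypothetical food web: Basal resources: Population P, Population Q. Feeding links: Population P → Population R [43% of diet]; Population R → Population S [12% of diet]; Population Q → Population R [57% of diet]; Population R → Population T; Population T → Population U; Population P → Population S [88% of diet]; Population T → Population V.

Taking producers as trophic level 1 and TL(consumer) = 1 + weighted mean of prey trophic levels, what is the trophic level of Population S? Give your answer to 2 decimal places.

2.12

Population R: 1 + (0.57×1 + 0.43×1) = 2
Population S: 1 + (0.88×1 + 0.12×2) = 2.12
Population T: 1 + 2 = 3
Population U: 1 + 3 = 4
Population V: 1 + 3 = 4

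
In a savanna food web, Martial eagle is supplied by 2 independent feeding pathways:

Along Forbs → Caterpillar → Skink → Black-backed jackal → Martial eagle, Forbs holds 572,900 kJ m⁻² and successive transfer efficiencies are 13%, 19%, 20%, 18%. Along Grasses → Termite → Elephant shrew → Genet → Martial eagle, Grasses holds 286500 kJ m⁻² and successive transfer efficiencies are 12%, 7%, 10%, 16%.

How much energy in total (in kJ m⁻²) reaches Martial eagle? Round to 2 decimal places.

547.93 kJ m⁻²

Via Forbs: 572900 × 0.13 × 0.19 × 0.2 × 0.18 = 509.42268 kJ m⁻²
Via Grasses: 286500 × 0.12 × 0.07 × 0.1 × 0.16 = 38.5056 kJ m⁻²
Total at Martial eagle: 509.42268 + 38.5056 = 547.92828 kJ m⁻²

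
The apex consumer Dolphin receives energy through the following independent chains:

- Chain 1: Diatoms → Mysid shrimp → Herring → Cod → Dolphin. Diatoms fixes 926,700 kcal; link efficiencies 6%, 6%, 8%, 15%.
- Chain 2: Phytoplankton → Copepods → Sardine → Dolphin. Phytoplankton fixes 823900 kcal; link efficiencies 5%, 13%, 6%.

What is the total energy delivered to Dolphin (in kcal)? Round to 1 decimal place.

361.4 kcal

Chain 1: 926700 × 0.06 × 0.06 × 0.08 × 0.15 = 40.03344 kcal
Chain 2: 823900 × 0.05 × 0.13 × 0.06 = 321.321 kcal
Total at Dolphin: 40.03344 + 321.321 = 361.35444 kcal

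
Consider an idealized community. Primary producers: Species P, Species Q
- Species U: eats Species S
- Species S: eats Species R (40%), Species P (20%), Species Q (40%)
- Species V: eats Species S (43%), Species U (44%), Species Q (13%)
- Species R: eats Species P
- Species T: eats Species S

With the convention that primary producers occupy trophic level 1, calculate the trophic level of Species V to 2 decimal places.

3.66

Species R: 1 + 1 = 2
Species S: 1 + (0.4×2 + 0.2×1 + 0.4×1) = 2.4
Species T: 1 + 2.4 = 3.4
Species U: 1 + 2.4 = 3.4
Species V: 1 + (0.43×2.4 + 0.44×3.4 + 0.13×1) = 3.658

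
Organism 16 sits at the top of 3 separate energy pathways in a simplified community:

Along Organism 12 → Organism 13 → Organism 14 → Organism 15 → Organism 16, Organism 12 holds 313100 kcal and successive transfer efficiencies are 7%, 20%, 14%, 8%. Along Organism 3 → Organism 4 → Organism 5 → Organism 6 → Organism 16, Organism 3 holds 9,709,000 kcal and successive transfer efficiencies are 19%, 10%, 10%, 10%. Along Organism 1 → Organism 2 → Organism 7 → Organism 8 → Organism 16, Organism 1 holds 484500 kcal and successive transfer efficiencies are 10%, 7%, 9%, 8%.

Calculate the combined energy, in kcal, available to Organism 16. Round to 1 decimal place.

1918.2 kcal

Via Organism 12: 313100 × 0.07 × 0.2 × 0.14 × 0.08 = 49.09408 kcal
Via Organism 3: 9709000 × 0.19 × 0.1 × 0.1 × 0.1 = 1844.71 kcal
Via Organism 1: 484500 × 0.1 × 0.07 × 0.09 × 0.08 = 24.4188 kcal
Total at Organism 16: 49.09408 + 1844.71 + 24.4188 = 1918.22288 kcal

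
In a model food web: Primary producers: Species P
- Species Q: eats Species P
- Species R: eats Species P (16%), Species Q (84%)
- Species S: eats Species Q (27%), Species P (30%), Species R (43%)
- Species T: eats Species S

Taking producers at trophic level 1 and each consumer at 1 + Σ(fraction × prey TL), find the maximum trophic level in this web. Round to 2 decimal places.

Species Q: 1 + 1 = 2
Species R: 1 + (0.16×1 + 0.84×2) = 2.84
Species S: 1 + (0.27×2 + 0.3×1 + 0.43×2.84) = 3.0612
Species T: 1 + 3.0612 = 4.0612

4.06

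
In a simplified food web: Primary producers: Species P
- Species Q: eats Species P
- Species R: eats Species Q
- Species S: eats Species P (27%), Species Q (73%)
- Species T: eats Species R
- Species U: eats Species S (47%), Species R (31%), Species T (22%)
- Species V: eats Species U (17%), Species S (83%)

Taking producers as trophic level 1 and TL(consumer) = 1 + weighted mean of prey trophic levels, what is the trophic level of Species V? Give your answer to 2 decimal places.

3.96

Species Q: 1 + 1 = 2
Species R: 1 + 2 = 3
Species S: 1 + (0.27×1 + 0.73×2) = 2.73
Species T: 1 + 3 = 4
Species U: 1 + (0.47×2.73 + 0.31×3 + 0.22×4) = 4.0931
Species V: 1 + (0.17×4.0931 + 0.83×2.73) = 3.961727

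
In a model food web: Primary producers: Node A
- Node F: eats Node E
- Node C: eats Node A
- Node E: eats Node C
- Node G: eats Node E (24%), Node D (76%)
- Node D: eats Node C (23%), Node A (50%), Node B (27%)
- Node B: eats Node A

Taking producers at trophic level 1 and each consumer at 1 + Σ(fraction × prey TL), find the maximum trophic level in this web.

4

Node B: 1 + 1 = 2
Node C: 1 + 1 = 2
Node D: 1 + (0.23×2 + 0.5×1 + 0.27×2) = 2.5
Node E: 1 + 2 = 3
Node F: 1 + 3 = 4
Node G: 1 + (0.24×3 + 0.76×2.5) = 3.62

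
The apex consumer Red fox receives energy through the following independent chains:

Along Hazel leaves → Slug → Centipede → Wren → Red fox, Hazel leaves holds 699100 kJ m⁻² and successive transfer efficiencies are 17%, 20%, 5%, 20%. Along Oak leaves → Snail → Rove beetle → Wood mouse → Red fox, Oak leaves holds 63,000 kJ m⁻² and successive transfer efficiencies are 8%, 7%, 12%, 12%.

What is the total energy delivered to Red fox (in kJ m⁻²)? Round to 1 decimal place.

242.8 kJ m⁻²

Via Hazel leaves: 699100 × 0.17 × 0.2 × 0.05 × 0.2 = 237.694 kJ m⁻²
Via Oak leaves: 63000 × 0.08 × 0.07 × 0.12 × 0.12 = 5.08032 kJ m⁻²
Total at Red fox: 237.694 + 5.08032 = 242.77432 kJ m⁻²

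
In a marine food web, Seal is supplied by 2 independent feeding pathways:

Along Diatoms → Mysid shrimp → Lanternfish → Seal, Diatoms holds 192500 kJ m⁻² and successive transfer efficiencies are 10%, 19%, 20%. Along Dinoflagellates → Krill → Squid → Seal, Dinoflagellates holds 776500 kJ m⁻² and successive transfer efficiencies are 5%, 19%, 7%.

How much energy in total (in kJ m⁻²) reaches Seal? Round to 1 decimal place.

1247.9 kJ m⁻²

Via Diatoms: 192500 × 0.1 × 0.19 × 0.2 = 731.5 kJ m⁻²
Via Dinoflagellates: 776500 × 0.05 × 0.19 × 0.07 = 516.3725 kJ m⁻²
Total at Seal: 731.5 + 516.3725 = 1247.8725 kJ m⁻²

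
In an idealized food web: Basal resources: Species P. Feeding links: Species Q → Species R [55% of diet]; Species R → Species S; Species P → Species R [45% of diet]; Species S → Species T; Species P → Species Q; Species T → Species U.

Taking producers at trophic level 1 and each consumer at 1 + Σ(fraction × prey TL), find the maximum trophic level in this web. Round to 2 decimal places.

5.55

Species Q: 1 + 1 = 2
Species R: 1 + (0.45×1 + 0.55×2) = 2.55
Species S: 1 + 2.55 = 3.55
Species T: 1 + 3.55 = 4.55
Species U: 1 + 4.55 = 5.55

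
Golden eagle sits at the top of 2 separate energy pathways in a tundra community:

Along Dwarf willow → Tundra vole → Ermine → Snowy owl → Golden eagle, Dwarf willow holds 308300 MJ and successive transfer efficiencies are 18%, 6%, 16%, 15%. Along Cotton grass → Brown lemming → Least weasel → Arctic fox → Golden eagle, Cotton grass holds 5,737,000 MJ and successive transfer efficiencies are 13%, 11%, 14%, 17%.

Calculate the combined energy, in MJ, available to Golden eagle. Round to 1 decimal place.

Via Dwarf willow: 308300 × 0.18 × 0.06 × 0.16 × 0.15 = 79.91136 MJ
Via Cotton grass: 5737000 × 0.13 × 0.11 × 0.14 × 0.17 = 1952.53058 MJ
Total at Golden eagle: 79.91136 + 1952.53058 = 2032.44194 MJ

2032.4 MJ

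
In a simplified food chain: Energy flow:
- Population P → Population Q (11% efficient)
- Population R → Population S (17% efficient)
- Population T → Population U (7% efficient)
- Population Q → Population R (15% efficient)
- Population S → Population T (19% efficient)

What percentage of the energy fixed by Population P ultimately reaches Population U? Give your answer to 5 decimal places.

Product of link efficiencies: 0.11 × 0.15 × 0.17 × 0.19 × 0.07 = 0.0000373065
As a percentage: 0.0000373065 × 100 = 0.00373%

0.00373%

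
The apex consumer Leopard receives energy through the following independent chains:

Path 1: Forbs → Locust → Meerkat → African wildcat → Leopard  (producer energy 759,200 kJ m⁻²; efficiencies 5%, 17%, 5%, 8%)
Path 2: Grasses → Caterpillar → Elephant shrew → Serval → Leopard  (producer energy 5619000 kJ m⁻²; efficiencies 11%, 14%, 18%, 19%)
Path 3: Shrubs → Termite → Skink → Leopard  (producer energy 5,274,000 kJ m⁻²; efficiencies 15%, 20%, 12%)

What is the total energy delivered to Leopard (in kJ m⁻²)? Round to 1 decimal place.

21971.6 kJ m⁻²

Path 1: 759200 × 0.05 × 0.17 × 0.05 × 0.08 = 25.8128 kJ m⁻²
Path 2: 5619000 × 0.11 × 0.14 × 0.18 × 0.19 = 2959.41492 kJ m⁻²
Path 3: 5274000 × 0.15 × 0.2 × 0.12 = 18986.4 kJ m⁻²
Total at Leopard: 25.8128 + 2959.41492 + 18986.4 = 21971.62772 kJ m⁻²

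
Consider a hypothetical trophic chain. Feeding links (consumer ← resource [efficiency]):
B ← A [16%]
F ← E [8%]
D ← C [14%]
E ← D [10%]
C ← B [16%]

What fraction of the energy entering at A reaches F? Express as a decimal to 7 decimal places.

Product of link efficiencies: 0.16 × 0.16 × 0.14 × 0.1 × 0.08 = 0.000028672

0.0000287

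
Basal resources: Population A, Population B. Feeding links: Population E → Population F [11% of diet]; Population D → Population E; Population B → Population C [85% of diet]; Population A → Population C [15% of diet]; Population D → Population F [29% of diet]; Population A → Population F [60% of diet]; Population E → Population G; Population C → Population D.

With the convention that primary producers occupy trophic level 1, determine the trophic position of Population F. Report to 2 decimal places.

2.91

Population C: 1 + (0.15×1 + 0.85×1) = 2
Population D: 1 + 2 = 3
Population E: 1 + 3 = 4
Population F: 1 + (0.29×3 + 0.11×4 + 0.6×1) = 2.91
Population G: 1 + 4 = 5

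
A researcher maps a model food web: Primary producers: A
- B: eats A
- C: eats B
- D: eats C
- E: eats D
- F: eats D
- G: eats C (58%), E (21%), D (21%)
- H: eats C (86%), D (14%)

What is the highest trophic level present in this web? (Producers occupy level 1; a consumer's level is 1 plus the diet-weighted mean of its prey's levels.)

B: 1 + 1 = 2
C: 1 + 2 = 3
D: 1 + 3 = 4
E: 1 + 4 = 5
F: 1 + 4 = 5
G: 1 + (0.58×3 + 0.21×5 + 0.21×4) = 4.63
H: 1 + (0.86×3 + 0.14×4) = 4.14

5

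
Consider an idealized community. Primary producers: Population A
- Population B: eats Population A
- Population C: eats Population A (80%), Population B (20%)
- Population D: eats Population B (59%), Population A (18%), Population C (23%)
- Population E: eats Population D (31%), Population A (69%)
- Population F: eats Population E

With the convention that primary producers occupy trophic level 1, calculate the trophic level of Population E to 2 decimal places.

2.58

Population B: 1 + 1 = 2
Population C: 1 + (0.8×1 + 0.2×2) = 2.2
Population D: 1 + (0.59×2 + 0.18×1 + 0.23×2.2) = 2.866
Population E: 1 + (0.31×2.866 + 0.69×1) = 2.57846
Population F: 1 + 2.57846 = 3.57846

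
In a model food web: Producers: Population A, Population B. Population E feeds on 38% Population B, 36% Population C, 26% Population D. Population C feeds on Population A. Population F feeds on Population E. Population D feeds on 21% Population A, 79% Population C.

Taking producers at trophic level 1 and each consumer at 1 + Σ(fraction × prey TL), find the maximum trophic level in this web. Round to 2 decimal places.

Population C: 1 + 1 = 2
Population D: 1 + (0.21×1 + 0.79×2) = 2.79
Population E: 1 + (0.38×1 + 0.36×2 + 0.26×2.79) = 2.8254
Population F: 1 + 2.8254 = 3.8254

3.83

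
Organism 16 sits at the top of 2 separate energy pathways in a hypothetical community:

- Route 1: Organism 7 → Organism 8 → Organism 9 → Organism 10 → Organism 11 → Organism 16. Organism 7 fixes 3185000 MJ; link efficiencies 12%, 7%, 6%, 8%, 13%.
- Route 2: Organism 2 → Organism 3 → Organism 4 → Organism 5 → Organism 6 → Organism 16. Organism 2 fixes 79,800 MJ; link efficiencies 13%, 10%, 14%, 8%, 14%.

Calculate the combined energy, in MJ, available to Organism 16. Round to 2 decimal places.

Route 1: 3185000 × 0.12 × 0.07 × 0.06 × 0.08 × 0.13 = 16.694496 MJ
Route 2: 79800 × 0.13 × 0.1 × 0.14 × 0.08 × 0.14 = 1.6266432 MJ
Total at Organism 16: 16.694496 + 1.6266432 = 18.3211392 MJ

18.32 MJ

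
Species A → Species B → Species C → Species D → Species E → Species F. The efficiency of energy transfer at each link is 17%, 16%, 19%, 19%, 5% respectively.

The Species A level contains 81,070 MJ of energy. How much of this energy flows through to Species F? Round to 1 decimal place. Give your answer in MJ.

4.0 MJ

Species B: 81070 × 0.17 = 13781.9 MJ
Species C: 13781.9 × 0.16 = 2205.104 MJ
Species D: 2205.104 × 0.19 = 418.96976 MJ
Species E: 418.96976 × 0.19 = 79.6042544 MJ
Species F: 79.6042544 × 0.05 = 3.98021272 MJ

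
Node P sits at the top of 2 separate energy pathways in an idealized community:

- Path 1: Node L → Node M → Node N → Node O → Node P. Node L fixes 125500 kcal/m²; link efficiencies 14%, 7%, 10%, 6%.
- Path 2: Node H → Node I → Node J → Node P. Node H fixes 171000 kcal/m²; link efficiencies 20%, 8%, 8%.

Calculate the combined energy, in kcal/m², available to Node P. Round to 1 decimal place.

226.3 kcal/m²

Path 1: 125500 × 0.14 × 0.07 × 0.1 × 0.06 = 7.3794 kcal/m²
Path 2: 171000 × 0.2 × 0.08 × 0.08 = 218.88 kcal/m²
Total at Node P: 7.3794 + 218.88 = 226.2594 kcal/m²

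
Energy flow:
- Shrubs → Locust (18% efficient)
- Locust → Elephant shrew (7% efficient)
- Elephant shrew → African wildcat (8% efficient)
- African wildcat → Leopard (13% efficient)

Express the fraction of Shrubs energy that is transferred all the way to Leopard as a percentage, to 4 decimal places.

Product of link efficiencies: 0.18 × 0.07 × 0.08 × 0.13 = 0.00013104
As a percentage: 0.00013104 × 100 = 0.0131%

0.0131%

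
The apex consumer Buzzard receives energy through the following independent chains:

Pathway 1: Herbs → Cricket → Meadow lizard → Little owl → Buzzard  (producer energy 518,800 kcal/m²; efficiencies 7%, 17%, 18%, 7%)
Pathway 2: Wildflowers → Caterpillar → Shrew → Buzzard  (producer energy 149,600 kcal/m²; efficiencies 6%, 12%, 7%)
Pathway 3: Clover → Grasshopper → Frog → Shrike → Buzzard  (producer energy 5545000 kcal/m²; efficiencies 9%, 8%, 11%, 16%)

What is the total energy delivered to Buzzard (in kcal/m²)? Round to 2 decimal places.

855.85 kcal/m²

Pathway 1: 518800 × 0.07 × 0.17 × 0.18 × 0.07 = 77.788872 kcal/m²
Pathway 2: 149600 × 0.06 × 0.12 × 0.07 = 75.3984 kcal/m²
Pathway 3: 5545000 × 0.09 × 0.08 × 0.11 × 0.16 = 702.6624 kcal/m²
Total at Buzzard: 77.788872 + 75.3984 + 702.6624 = 855.849672 kcal/m²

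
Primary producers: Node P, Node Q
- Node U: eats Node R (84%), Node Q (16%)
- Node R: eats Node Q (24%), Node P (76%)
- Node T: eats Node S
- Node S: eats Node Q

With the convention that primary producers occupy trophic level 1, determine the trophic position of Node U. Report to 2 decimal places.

2.84

Node R: 1 + (0.24×1 + 0.76×1) = 2
Node S: 1 + 1 = 2
Node T: 1 + 2 = 3
Node U: 1 + (0.84×2 + 0.16×1) = 2.84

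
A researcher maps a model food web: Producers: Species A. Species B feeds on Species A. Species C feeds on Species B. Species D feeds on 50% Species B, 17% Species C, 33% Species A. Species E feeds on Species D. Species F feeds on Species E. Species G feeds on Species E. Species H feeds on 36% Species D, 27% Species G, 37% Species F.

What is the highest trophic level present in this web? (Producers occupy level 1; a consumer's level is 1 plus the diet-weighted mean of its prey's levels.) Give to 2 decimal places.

5.12

Species B: 1 + 1 = 2
Species C: 1 + 2 = 3
Species D: 1 + (0.5×2 + 0.17×3 + 0.33×1) = 2.84
Species E: 1 + 2.84 = 3.84
Species F: 1 + 3.84 = 4.84
Species G: 1 + 3.84 = 4.84
Species H: 1 + (0.36×2.84 + 0.27×4.84 + 0.37×4.84) = 5.12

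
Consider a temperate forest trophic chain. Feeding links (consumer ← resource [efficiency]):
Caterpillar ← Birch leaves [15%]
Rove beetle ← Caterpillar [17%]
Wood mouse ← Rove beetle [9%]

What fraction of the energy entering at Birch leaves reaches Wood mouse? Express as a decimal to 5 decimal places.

0.00230

Product of link efficiencies: 0.15 × 0.17 × 0.09 = 0.002295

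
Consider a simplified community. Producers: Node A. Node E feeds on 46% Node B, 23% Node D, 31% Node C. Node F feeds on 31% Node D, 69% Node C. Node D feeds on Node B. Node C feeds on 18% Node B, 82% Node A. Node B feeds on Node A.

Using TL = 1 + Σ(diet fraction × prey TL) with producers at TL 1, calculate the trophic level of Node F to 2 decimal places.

3.43

Node B: 1 + 1 = 2
Node C: 1 + (0.18×2 + 0.82×1) = 2.18
Node D: 1 + 2 = 3
Node E: 1 + (0.46×2 + 0.23×3 + 0.31×2.18) = 3.2858
Node F: 1 + (0.31×3 + 0.69×2.18) = 3.4342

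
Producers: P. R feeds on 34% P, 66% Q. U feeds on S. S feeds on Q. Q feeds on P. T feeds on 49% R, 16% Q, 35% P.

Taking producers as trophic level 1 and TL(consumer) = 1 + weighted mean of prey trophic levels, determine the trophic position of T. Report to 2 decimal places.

2.97

Q: 1 + 1 = 2
R: 1 + (0.34×1 + 0.66×2) = 2.66
S: 1 + 2 = 3
T: 1 + (0.49×2.66 + 0.16×2 + 0.35×1) = 2.9734
U: 1 + 3 = 4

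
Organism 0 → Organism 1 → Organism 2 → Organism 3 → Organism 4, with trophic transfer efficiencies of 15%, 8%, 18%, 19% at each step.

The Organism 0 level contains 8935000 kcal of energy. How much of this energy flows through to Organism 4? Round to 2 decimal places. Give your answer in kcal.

3666.92 kcal

Organism 1: 8935000 × 0.15 = 1340250 kcal
Organism 2: 1340250 × 0.08 = 107220 kcal
Organism 3: 107220 × 0.18 = 19299.6 kcal
Organism 4: 19299.6 × 0.19 = 3666.924 kcal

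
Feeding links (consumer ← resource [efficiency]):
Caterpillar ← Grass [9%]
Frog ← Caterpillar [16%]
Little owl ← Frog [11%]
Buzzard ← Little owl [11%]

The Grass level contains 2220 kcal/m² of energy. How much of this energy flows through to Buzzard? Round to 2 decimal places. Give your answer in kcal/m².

Caterpillar: 2220 × 0.09 = 199.8 kcal/m²
Frog: 199.8 × 0.16 = 31.968 kcal/m²
Little owl: 31.968 × 0.11 = 3.51648 kcal/m²
Buzzard: 3.51648 × 0.11 = 0.3868128 kcal/m²

0.39 kcal/m²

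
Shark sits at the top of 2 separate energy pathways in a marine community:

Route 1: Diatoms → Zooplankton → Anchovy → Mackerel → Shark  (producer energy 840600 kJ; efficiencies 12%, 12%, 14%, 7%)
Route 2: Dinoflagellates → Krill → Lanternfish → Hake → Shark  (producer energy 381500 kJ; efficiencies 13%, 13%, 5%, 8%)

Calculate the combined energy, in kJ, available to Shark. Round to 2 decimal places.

Route 1: 840600 × 0.12 × 0.12 × 0.14 × 0.07 = 118.625472 kJ
Route 2: 381500 × 0.13 × 0.13 × 0.05 × 0.08 = 25.7894 kJ
Total at Shark: 118.625472 + 25.7894 = 144.414872 kJ

144.41 kJ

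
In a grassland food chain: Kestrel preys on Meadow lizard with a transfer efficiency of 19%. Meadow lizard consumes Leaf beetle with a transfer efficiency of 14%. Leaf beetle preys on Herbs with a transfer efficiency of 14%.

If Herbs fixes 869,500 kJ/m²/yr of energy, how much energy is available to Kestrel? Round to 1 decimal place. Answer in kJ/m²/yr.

Leaf beetle: 869500 × 0.14 = 121730 kJ/m²/yr
Meadow lizard: 121730 × 0.14 = 17042.2 kJ/m²/yr
Kestrel: 17042.2 × 0.19 = 3238.018 kJ/m²/yr

3238.0 kJ/m²/yr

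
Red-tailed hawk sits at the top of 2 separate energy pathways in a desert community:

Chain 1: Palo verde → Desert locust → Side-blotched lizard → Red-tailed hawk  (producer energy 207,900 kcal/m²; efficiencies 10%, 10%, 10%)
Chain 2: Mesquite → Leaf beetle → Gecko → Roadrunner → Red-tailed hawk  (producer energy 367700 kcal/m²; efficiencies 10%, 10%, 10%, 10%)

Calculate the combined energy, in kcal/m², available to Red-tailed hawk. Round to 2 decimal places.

244.67 kcal/m²

Chain 1: 207900 × 0.1 × 0.1 × 0.1 = 207.9 kcal/m²
Chain 2: 367700 × 0.1 × 0.1 × 0.1 × 0.1 = 36.77 kcal/m²
Total at Red-tailed hawk: 207.9 + 36.77 = 244.67 kcal/m²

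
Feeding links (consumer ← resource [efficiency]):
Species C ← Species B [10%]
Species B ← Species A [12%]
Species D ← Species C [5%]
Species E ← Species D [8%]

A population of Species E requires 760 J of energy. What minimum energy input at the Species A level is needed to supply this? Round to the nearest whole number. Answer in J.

Cumulative transfer efficiency: 0.12 × 0.1 × 0.05 × 0.08 = 0.000048
Species A energy = 760 / 0.000048 = 15833333 J

15833333 J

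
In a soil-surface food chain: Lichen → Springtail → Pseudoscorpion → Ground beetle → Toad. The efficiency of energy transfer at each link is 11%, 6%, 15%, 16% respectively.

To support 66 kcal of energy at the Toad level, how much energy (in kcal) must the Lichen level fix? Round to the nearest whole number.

416667 kcal

Cumulative transfer efficiency: 0.11 × 0.06 × 0.15 × 0.16 = 0.0001584
Lichen energy = 66 / 0.0001584 = 416667 kcal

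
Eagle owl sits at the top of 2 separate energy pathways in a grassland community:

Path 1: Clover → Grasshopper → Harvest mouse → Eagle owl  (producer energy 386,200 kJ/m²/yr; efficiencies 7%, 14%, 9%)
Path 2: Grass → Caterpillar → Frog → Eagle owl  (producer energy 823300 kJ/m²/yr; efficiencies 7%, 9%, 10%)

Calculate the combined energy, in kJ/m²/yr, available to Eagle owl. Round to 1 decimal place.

Path 1: 386200 × 0.07 × 0.14 × 0.09 = 340.6284 kJ/m²/yr
Path 2: 823300 × 0.07 × 0.09 × 0.1 = 518.679 kJ/m²/yr
Total at Eagle owl: 340.6284 + 518.679 = 859.3074 kJ/m²/yr

859.3 kJ/m²/yr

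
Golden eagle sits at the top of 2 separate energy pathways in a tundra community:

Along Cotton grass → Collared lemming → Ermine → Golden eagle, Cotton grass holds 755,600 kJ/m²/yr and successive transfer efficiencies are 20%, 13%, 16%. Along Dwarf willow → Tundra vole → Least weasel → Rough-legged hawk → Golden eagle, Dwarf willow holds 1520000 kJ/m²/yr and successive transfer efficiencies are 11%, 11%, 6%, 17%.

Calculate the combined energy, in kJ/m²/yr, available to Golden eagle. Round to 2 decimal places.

3330.89 kJ/m²/yr

Via Cotton grass: 755600 × 0.2 × 0.13 × 0.16 = 3143.296 kJ/m²/yr
Via Dwarf willow: 1520000 × 0.11 × 0.11 × 0.06 × 0.17 = 187.5984 kJ/m²/yr
Total at Golden eagle: 3143.296 + 187.5984 = 3330.8944 kJ/m²/yr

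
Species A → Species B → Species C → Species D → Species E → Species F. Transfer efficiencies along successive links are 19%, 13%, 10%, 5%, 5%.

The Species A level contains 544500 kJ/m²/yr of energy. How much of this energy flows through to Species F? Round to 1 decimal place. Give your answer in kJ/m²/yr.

3.4 kJ/m²/yr

Species B: 544500 × 0.19 = 103455 kJ/m²/yr
Species C: 103455 × 0.13 = 13449.15 kJ/m²/yr
Species D: 13449.15 × 0.1 = 1344.915 kJ/m²/yr
Species E: 1344.915 × 0.05 = 67.24575 kJ/m²/yr
Species F: 67.24575 × 0.05 = 3.3622875 kJ/m²/yr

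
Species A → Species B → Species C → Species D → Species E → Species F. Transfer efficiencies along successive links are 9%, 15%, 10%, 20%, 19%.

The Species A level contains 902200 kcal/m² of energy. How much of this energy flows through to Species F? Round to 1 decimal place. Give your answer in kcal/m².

Species B: 902200 × 0.09 = 81198 kcal/m²
Species C: 81198 × 0.15 = 12179.7 kcal/m²
Species D: 12179.7 × 0.1 = 1217.97 kcal/m²
Species E: 1217.97 × 0.2 = 243.594 kcal/m²
Species F: 243.594 × 0.19 = 46.28286 kcal/m²

46.3 kcal/m²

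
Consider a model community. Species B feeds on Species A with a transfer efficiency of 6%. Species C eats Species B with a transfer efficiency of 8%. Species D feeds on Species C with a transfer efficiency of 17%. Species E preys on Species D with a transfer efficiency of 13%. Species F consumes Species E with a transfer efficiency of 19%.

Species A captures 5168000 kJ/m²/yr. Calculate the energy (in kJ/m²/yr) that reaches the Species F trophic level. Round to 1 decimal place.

104.2 kJ/m²/yr

Species B: 5168000 × 0.06 = 310080 kJ/m²/yr
Species C: 310080 × 0.08 = 24806.4 kJ/m²/yr
Species D: 24806.4 × 0.17 = 4217.088 kJ/m²/yr
Species E: 4217.088 × 0.13 = 548.22144 kJ/m²/yr
Species F: 548.22144 × 0.19 = 104.1620736 kJ/m²/yr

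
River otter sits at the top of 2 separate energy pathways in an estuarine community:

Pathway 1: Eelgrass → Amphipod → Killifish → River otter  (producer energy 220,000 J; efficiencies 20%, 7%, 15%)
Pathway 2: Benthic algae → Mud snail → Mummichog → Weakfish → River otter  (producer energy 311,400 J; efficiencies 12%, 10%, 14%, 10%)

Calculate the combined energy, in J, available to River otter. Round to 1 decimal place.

Pathway 1: 220000 × 0.2 × 0.07 × 0.15 = 462 J
Pathway 2: 311400 × 0.12 × 0.1 × 0.14 × 0.1 = 52.3152 J
Total at River otter: 462 + 52.3152 = 514.3152 J

514.3 J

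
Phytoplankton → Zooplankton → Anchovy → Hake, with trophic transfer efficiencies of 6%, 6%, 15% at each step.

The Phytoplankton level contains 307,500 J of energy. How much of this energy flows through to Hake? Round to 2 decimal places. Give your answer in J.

166.05 J

Zooplankton: 307500 × 0.06 = 18450 J
Anchovy: 18450 × 0.06 = 1107 J
Hake: 1107 × 0.15 = 166.05 J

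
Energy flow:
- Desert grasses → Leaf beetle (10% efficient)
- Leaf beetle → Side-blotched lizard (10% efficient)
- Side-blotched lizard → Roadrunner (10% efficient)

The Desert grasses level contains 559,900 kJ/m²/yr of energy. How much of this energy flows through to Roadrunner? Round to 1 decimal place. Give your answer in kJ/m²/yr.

Leaf beetle: 559900 × 0.1 = 55990 kJ/m²/yr
Side-blotched lizard: 55990 × 0.1 = 5599 kJ/m²/yr
Roadrunner: 5599 × 0.1 = 559.9 kJ/m²/yr

559.9 kJ/m²/yr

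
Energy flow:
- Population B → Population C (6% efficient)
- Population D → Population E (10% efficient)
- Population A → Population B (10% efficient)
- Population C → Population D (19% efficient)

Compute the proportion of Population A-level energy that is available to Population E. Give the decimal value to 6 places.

Product of link efficiencies: 0.1 × 0.06 × 0.19 × 0.1 = 0.000114

0.000114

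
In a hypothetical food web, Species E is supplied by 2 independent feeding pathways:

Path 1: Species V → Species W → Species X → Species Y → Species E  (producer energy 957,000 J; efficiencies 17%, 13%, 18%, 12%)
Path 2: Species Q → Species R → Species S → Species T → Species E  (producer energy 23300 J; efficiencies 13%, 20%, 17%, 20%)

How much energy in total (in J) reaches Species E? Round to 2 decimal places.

477.43 J

Path 1: 957000 × 0.17 × 0.13 × 0.18 × 0.12 = 456.83352 J
Path 2: 23300 × 0.13 × 0.2 × 0.17 × 0.2 = 20.5972 J
Total at Species E: 456.83352 + 20.5972 = 477.43072 J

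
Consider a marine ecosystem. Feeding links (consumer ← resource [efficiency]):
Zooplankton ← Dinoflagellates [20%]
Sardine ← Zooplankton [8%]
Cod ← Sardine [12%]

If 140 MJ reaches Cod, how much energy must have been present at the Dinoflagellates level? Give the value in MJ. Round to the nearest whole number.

Cumulative transfer efficiency: 0.2 × 0.08 × 0.12 = 0.00192
Dinoflagellates energy = 140 / 0.00192 = 72917 MJ

72917 MJ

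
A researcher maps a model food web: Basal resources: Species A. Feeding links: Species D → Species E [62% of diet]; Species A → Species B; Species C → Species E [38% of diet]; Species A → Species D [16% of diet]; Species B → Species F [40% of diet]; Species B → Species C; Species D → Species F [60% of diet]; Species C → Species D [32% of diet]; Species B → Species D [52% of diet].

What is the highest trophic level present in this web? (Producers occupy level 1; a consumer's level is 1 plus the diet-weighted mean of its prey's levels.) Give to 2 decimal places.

4.10

Species B: 1 + 1 = 2
Species C: 1 + 2 = 3
Species D: 1 + (0.52×2 + 0.16×1 + 0.32×3) = 3.16
Species E: 1 + (0.38×3 + 0.62×3.16) = 4.0992
Species F: 1 + (0.4×2 + 0.6×3.16) = 3.696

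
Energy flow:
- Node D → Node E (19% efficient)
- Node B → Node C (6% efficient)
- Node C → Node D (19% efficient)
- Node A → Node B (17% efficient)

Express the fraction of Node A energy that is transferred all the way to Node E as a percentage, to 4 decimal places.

Product of link efficiencies: 0.17 × 0.06 × 0.19 × 0.19 = 0.00036822
As a percentage: 0.00036822 × 100 = 0.0368%

0.0368%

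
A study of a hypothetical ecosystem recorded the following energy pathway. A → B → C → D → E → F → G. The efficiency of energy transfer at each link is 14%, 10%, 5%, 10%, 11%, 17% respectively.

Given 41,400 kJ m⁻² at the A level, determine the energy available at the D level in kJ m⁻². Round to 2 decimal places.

B: 41400 × 0.14 = 5796 kJ m⁻²
C: 5796 × 0.1 = 579.6 kJ m⁻²
D: 579.6 × 0.05 = 28.98 kJ m⁻²

28.98 kJ m⁻²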